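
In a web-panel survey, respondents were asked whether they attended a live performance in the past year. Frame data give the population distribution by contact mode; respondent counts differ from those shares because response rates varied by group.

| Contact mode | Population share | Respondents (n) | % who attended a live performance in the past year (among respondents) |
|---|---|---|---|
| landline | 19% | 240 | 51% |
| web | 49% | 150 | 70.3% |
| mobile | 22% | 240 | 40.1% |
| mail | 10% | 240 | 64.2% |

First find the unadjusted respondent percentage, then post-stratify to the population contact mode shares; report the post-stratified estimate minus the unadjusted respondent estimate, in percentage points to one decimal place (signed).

Unadjusted (pooled respondent) estimate weights by respondent counts:
  (240/870)×51 + (150/870)×70.3 + (240/870)×40.1 + (240/870)×64.2 = 54.9621%
Post-stratifying to population shares instead:
  0.19×51 + 0.49×70.3 + 0.22×40.1 + 0.1×64.2 = 59.379%
Difference = 59.379 − 54.9621 = 4.4169 pp.

+4.4 percentage points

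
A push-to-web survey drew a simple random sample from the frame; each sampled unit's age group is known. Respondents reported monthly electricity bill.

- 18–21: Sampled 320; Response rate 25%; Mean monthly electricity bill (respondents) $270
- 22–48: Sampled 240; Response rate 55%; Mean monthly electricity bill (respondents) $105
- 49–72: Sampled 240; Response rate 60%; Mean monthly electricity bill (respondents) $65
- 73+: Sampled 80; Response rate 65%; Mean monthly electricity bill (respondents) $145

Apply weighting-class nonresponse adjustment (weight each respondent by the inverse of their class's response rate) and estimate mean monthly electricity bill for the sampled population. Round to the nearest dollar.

$158

With weight = n_sampled/n_responded per class, the weighted class total is n_sampled:
  18–21: 320 × 270 = 86,400
  22–48: 240 × 105 = 25,200
  49–72: 240 × 65 = 15,600
  73+: 80 × 145 = 11,600
Adjusted estimate = 138,800 / 880 = 157.727 → $158.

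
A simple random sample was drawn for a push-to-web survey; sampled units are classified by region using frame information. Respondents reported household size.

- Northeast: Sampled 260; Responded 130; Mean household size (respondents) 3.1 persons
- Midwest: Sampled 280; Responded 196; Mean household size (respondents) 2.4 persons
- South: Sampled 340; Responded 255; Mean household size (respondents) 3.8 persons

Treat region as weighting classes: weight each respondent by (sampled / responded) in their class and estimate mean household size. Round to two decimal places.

3.15

Class response rates: Northeast 130/260 = 50%, Midwest 196/280 = 70%, South 255/340 = 75%.
Weighting each respondent by the inverse class response rate inflates each class back to its sampled size, so the class weight is n_sampled:
  Northeast: 260 × 3.1 = 806
  Midwest: 280 × 2.4 = 672
  South: 340 × 3.8 = 1292
Adjusted estimate = 2770 / 880 = 3.14773 → 3.15.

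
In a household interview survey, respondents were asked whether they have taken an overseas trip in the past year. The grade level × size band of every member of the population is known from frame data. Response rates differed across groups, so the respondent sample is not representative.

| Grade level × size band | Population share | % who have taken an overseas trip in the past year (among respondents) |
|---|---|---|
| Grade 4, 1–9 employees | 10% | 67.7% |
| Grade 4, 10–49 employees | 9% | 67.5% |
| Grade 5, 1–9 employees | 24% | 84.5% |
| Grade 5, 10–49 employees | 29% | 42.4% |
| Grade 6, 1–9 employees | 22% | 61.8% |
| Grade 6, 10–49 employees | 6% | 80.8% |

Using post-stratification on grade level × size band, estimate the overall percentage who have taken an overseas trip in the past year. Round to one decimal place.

63.9%

Each cell contributes population-share × respondent value:
  Grade 4, 1–9 employees: 0.1 × 67.7 = 6.77
  Grade 4, 10–49 employees: 0.09 × 67.5 = 6.075
  Grade 5, 1–9 employees: 0.24 × 84.5 = 20.28
  Grade 5, 10–49 employees: 0.29 × 42.4 = 12.296
  Grade 6, 1–9 employees: 0.22 × 61.8 = 13.596
  Grade 6, 10–49 employees: 0.06 × 80.8 = 4.848
Post-stratified estimate = 63.865 → 63.9%.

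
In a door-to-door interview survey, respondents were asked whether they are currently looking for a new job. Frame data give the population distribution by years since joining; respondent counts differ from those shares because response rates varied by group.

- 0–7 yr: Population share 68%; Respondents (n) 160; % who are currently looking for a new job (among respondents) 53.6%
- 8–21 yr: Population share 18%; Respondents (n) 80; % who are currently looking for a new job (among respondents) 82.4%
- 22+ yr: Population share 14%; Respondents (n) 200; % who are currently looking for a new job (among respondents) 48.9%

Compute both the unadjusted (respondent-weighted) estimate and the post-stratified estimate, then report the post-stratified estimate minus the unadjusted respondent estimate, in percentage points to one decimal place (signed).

+1.4 percentage points

Without adjustment, the pooled respondent share is:
  (160/440)×53.6 + (80/440)×82.4 + (200/440)×48.9 = 56.7%
Post-stratified estimate weights by population shares:
  0.68×53.6 + 0.18×82.4 + 0.14×48.9 = 58.126%
Difference = 58.126 − 56.7 = 1.426 pp.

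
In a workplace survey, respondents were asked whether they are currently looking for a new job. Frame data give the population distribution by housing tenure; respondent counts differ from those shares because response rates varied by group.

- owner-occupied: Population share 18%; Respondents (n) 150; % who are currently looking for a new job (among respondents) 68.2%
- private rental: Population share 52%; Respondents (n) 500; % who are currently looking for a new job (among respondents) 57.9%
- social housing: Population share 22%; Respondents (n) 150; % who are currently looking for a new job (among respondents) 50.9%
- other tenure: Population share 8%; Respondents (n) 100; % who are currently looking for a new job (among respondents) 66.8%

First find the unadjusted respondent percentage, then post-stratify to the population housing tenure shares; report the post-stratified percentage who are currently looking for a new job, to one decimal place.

58.9%

Unadjusted (pooled respondent) estimate weights by respondent counts:
  (150/900)×68.2 + (500/900)×57.9 + (150/900)×50.9 + (100/900)×66.8 = 59.4389%
Post-stratifying to population shares instead:
  0.18×68.2 + 0.52×57.9 + 0.22×50.9 + 0.08×66.8 = 58.926%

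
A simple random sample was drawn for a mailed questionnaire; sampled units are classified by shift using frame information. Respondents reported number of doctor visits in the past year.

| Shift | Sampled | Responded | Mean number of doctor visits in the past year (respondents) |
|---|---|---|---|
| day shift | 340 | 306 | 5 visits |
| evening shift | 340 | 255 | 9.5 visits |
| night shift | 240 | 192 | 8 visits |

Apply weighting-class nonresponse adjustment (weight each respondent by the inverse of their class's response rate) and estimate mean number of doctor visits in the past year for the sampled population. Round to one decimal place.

7.4

Response rates by class: day shift 306/340 = 90%, evening shift 255/340 = 75%, night shift 192/240 = 80%.
With weight = n_sampled/n_responded per class, the weighted class total is n_sampled:
  day shift: 340 × 5 = 1700
  evening shift: 340 × 9.5 = 3230
  night shift: 240 × 8 = 1920
Adjusted estimate = 6850 / 920 = 7.44565 → 7.4.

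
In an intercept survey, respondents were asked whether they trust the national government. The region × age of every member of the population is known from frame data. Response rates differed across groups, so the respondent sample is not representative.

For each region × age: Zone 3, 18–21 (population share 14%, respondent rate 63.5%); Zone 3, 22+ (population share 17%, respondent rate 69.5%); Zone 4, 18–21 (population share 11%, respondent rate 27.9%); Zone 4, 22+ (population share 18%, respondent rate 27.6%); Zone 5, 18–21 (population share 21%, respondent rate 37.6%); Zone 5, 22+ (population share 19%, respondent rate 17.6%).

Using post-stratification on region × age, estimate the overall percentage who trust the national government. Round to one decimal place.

Reweight to the known region × age distribution:
  Zone 3, 18–21: 0.14 × 63.5 = 8.89
  Zone 3, 22+: 0.17 × 69.5 = 11.815
  Zone 4, 18–21: 0.11 × 27.9 = 3.069
  Zone 4, 22+: 0.18 × 27.6 = 4.968
  Zone 5, 18–21: 0.21 × 37.6 = 7.896
  Zone 5, 22+: 0.19 × 17.6 = 3.344
Post-stratified estimate = 39.982 → 40.0%.

40.0%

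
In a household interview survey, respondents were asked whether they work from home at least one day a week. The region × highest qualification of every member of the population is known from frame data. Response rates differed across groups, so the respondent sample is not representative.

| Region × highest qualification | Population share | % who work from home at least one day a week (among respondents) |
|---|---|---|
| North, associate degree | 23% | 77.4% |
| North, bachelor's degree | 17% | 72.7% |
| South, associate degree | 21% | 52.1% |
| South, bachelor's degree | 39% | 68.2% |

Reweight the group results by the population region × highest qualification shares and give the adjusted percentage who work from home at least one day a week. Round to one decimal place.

67.7%

Post-stratification weights by population share, not respondent share:
  North, associate degree: 0.23 × 77.4 = 17.802
  North, bachelor's degree: 0.17 × 72.7 = 12.359
  South, associate degree: 0.21 × 52.1 = 10.941
  South, bachelor's degree: 0.39 × 68.2 = 26.598
Post-stratified estimate = 67.7 → 67.7%.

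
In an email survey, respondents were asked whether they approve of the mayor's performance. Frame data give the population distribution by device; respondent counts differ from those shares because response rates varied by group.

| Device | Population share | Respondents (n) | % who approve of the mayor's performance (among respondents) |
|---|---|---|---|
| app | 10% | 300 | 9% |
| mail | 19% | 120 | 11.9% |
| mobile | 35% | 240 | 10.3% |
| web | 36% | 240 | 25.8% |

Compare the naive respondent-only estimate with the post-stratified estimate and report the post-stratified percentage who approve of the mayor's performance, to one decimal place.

Unadjusted (pooled respondent) estimate weights by respondent counts:
  (300/900)×9 + (120/900)×11.9 + (240/900)×10.3 + (240/900)×25.8 = 14.2133%
Post-stratified estimate weights by population shares:
  0.1×9 + 0.19×11.9 + 0.35×10.3 + 0.36×25.8 = 16.054%

16.1%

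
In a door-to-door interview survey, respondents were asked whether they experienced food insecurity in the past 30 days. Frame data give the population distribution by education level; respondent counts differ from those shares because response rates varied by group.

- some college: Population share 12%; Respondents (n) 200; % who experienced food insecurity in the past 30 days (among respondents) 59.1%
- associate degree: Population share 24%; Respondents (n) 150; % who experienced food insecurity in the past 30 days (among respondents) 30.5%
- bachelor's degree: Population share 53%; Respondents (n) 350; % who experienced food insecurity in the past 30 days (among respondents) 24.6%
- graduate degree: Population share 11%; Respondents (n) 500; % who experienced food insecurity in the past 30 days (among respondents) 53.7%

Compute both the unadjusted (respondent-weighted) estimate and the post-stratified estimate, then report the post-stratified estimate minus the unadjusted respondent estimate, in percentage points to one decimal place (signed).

Naive respondent-only estimate (weights = respondent counts):
  (200/1200)×59.1 + (150/1200)×30.5 + (350/1200)×24.6 + (500/1200)×53.7 = 43.2125%
Post-stratified estimate weights by population shares:
  0.12×59.1 + 0.24×30.5 + 0.53×24.6 + 0.11×53.7 = 33.357%
Difference = 33.357 − 43.2125 = -9.8555 pp.

-9.9 percentage points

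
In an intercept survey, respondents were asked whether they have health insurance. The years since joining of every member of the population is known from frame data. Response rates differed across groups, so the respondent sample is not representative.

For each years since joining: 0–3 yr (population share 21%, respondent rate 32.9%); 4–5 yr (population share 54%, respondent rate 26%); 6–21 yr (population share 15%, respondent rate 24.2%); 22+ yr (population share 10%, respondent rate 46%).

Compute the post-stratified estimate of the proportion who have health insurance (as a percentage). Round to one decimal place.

29.2%

Weight each group's respondent value by its population share:
  0–3 yr: 0.21 × 32.9 = 6.909
  4–5 yr: 0.54 × 26 = 14.04
  6–21 yr: 0.15 × 24.2 = 3.63
  22+ yr: 0.1 × 46 = 4.6
Post-stratified estimate = 29.179 → 29.2%.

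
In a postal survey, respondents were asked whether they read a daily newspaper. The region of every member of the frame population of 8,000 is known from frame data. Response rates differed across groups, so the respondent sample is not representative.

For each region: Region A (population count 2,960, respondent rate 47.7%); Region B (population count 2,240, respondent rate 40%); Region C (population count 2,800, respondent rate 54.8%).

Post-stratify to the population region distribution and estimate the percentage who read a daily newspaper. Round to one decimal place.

Reweight to the known region distribution:
  Region A: (2,960/8,000) × 47.7 = 17.649
  Region B: (2,240/8,000) × 40 = 11.2
  Region C: (2,800/8,000) × 54.8 = 19.18
Post-stratified estimate = 48.029 → 48.0%.

48.0%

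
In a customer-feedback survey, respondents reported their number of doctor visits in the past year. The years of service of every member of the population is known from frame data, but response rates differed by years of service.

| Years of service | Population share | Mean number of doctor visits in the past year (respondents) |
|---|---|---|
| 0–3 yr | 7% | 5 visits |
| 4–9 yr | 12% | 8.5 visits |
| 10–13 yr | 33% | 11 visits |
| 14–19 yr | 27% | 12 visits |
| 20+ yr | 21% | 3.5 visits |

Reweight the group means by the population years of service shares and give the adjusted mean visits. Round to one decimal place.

9.0

Reweight to the known years of service distribution:
  0–3 yr: 0.07 × 5 = 0.35
  4–9 yr: 0.12 × 8.5 = 1.02
  10–13 yr: 0.33 × 11 = 3.63
  14–19 yr: 0.27 × 12 = 3.24
  20+ yr: 0.21 × 3.5 = 0.735
Post-stratified estimate = 8.975 → 9.0.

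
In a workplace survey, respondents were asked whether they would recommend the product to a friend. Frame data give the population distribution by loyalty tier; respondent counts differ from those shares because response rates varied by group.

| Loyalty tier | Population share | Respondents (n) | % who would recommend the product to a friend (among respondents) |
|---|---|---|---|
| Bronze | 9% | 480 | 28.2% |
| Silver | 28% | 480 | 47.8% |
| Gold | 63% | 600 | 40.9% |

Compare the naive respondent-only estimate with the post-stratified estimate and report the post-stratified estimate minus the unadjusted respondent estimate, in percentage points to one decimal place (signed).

+2.6 percentage points

Naive respondent-only estimate (weights = respondent counts):
  (480/1560)×28.2 + (480/1560)×47.8 + (600/1560)×40.9 = 39.1154%
Post-stratified estimate weights by population shares:
  0.09×28.2 + 0.28×47.8 + 0.63×40.9 = 41.689%
Difference = 41.689 − 39.1154 = 2.5736 pp.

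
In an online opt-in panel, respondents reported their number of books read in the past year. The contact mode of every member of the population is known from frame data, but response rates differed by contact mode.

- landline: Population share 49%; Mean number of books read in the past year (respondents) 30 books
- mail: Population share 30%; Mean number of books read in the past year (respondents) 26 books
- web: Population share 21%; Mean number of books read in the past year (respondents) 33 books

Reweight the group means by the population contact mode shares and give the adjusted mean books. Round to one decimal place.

Weight each group's respondent value by its population share:
  landline: 0.49 × 30 = 14.7
  mail: 0.3 × 26 = 7.8
  web: 0.21 × 33 = 6.93
Post-stratified estimate = 29.43 → 29.4.

29.4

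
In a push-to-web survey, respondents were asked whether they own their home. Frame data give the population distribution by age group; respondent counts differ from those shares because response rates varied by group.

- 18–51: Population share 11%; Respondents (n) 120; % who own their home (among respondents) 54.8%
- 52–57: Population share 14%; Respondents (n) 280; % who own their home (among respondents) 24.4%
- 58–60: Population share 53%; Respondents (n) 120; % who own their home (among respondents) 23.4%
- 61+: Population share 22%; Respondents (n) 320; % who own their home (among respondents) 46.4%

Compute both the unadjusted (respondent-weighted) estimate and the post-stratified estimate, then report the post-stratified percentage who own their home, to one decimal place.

Without adjustment, the pooled respondent share is:
  (120/840)×54.8 + (280/840)×24.4 + (120/840)×23.4 + (320/840)×46.4 = 36.981%
Post-stratifying to population shares instead:
  0.11×54.8 + 0.14×24.4 + 0.53×23.4 + 0.22×46.4 = 32.054%

32.1%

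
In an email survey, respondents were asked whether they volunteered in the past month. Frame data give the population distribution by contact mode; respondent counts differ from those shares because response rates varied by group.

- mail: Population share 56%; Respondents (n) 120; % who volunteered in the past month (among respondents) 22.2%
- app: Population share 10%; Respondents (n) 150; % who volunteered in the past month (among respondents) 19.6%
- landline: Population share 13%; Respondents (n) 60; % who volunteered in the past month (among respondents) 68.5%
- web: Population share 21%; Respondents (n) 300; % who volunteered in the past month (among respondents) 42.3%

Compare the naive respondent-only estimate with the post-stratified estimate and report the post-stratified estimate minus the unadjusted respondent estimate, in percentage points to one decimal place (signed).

-3.4 percentage points

Without adjustment, the pooled respondent share is:
  (120/630)×22.2 + (150/630)×19.6 + (60/630)×68.5 + (300/630)×42.3 = 35.5619%
Reweighting by population contact mode shares:
  0.56×22.2 + 0.1×19.6 + 0.13×68.5 + 0.21×42.3 = 32.18%
Difference = 32.18 − 35.5619 = -3.3819 pp.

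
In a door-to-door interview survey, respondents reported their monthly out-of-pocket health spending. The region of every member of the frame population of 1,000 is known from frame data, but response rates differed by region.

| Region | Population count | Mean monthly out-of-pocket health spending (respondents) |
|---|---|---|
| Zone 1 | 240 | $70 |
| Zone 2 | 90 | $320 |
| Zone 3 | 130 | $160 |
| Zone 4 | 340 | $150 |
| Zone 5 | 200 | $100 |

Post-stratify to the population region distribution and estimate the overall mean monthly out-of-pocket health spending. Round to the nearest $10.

Each cell contributes population-share × respondent value:
  Zone 1: (240/1,000) × 70 = 16.8
  Zone 2: (90/1,000) × 320 = 28.8
  Zone 3: (130/1,000) × 160 = 20.8
  Zone 4: (340/1,000) × 150 = 51
  Zone 5: (200/1,000) × 100 = 20
Post-stratified estimate = 137.4 → $140.

$140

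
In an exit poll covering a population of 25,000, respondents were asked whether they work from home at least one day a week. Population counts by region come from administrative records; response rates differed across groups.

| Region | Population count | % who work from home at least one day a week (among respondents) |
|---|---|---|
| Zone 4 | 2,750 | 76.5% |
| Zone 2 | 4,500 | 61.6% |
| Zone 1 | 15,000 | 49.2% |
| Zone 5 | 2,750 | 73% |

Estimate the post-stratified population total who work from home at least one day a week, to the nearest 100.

Estimated count per cell = population count × respondent percentage:
  Zone 4: 2,750 × 76.5% = 2103.75
  Zone 2: 4,500 × 61.6% = 2772
  Zone 1: 15,000 × 49.2% = 7380
  Zone 5: 2,750 × 73% = 2007.5
Estimated total = 14263.2 → 14,300.

14,300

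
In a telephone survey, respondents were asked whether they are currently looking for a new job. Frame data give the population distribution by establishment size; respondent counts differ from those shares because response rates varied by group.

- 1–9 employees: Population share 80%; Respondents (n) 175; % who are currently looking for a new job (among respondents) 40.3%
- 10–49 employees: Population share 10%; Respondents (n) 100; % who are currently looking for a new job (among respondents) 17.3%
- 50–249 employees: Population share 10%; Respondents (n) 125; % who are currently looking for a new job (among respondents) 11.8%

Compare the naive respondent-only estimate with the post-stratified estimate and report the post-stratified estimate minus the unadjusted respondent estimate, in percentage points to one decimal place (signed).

Naive respondent-only estimate (weights = respondent counts):
  (175/400)×40.3 + (100/400)×17.3 + (125/400)×11.8 = 25.6438%
Post-stratified estimate weights by population shares:
  0.8×40.3 + 0.1×17.3 + 0.1×11.8 = 35.15%
Difference = 35.15 − 25.6438 = 9.5063 pp.

+9.5 percentage points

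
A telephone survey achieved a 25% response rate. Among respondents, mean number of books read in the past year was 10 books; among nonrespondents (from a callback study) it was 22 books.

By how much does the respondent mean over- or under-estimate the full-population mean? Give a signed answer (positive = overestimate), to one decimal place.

-9.0

Nonresponse fraction = 1 − 0.25 = 0.75.
Bias = (nonresponse fraction) × (respondent mean − nonrespondent mean)
     = 0.75 × (10 − 22) = 0.75 × -12 = -9.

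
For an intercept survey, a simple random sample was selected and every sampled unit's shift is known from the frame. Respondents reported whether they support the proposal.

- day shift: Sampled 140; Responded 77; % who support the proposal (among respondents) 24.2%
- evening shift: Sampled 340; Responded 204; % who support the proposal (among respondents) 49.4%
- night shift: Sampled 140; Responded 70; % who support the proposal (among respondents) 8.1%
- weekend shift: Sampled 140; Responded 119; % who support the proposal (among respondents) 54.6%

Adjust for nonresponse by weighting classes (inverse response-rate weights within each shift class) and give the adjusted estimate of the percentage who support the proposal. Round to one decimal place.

Response rates by class: day shift 77/140 = 55%, evening shift 204/340 = 60%, night shift 70/140 = 50%, weekend shift 119/140 = 85%.
Each respondent's weight = sampled/responded in their class; summing within a class gives n_sampled, so:
  day shift: 140 × 24.2 = 3388
  evening shift: 340 × 49.4 = 16,796
  night shift: 140 × 8.1 = 1134
  weekend shift: 140 × 54.6 = 7644
Adjusted estimate = 28,962 / 760 = 38.1079 → 38.1%.

38.1%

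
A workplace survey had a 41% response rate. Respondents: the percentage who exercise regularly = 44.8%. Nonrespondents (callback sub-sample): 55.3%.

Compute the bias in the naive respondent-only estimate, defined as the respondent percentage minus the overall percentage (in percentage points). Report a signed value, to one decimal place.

-6.2 percentage points

Nonresponse fraction = 1 − 0.41 = 0.59.
Bias = (nonresponse fraction) × (respondent percentage − nonrespondent percentage)
     = 0.59 × (44.8 − 55.3) = 0.59 × -10.5 = -6.195.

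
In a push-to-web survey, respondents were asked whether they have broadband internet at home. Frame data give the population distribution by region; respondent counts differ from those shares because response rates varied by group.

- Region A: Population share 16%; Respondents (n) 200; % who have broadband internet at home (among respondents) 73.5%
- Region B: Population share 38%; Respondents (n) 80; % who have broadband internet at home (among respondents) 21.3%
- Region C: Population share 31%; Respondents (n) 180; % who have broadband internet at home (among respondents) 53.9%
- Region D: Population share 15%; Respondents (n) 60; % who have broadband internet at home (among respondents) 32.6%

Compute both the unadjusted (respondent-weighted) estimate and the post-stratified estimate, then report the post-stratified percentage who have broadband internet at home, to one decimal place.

41.5%

Unadjusted (pooled respondent) estimate weights by respondent counts:
  (200/520)×73.5 + (80/520)×21.3 + (180/520)×53.9 + (60/520)×32.6 = 53.9654%
Post-stratifying to population shares instead:
  0.16×73.5 + 0.38×21.3 + 0.31×53.9 + 0.15×32.6 = 41.453%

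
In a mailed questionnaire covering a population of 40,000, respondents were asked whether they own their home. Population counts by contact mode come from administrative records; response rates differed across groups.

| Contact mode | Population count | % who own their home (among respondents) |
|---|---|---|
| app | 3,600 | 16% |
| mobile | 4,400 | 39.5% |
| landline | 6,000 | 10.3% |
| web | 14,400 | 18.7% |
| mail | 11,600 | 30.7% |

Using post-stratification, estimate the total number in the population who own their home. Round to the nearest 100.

Apply each group's respondent rate to its population count:
  app: 3,600 × 16% = 576
  mobile: 4,400 × 39.5% = 1738
  landline: 6,000 × 10.3% = 618
  web: 14,400 × 18.7% = 2692.8
  mail: 11,600 × 30.7% = 3561.2
Estimated total = 9186 → 9,200.

9,200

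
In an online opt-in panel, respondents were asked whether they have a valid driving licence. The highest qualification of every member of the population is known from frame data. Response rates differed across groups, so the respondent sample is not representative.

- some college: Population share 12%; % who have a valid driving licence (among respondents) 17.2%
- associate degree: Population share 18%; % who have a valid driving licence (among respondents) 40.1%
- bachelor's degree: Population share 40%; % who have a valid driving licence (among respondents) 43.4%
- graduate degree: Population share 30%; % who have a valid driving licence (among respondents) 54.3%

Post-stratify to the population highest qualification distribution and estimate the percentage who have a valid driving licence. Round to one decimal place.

Post-stratification weights by population share, not respondent share:
  some college: 0.12 × 17.2 = 2.064
  associate degree: 0.18 × 40.1 = 7.218
  bachelor's degree: 0.4 × 43.4 = 17.36
  graduate degree: 0.3 × 54.3 = 16.29
Post-stratified estimate = 42.932 → 42.9%.

42.9%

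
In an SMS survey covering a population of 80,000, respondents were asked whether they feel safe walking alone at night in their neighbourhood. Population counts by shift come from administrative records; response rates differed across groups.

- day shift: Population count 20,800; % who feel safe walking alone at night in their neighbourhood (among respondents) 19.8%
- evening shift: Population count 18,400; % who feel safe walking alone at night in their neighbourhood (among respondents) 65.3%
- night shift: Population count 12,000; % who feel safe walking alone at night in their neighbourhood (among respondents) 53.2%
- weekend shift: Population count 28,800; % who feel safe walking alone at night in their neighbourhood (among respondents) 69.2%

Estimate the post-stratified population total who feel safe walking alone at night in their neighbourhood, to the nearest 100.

Apply each group's respondent rate to its population count:
  day shift: 20,800 × 19.8% = 4118.4
  evening shift: 18,400 × 65.3% = 12015.2
  night shift: 12,000 × 53.2% = 6384
  weekend shift: 28,800 × 69.2% = 19929.6
Estimated total = 42447.2 → 42,400.

42,400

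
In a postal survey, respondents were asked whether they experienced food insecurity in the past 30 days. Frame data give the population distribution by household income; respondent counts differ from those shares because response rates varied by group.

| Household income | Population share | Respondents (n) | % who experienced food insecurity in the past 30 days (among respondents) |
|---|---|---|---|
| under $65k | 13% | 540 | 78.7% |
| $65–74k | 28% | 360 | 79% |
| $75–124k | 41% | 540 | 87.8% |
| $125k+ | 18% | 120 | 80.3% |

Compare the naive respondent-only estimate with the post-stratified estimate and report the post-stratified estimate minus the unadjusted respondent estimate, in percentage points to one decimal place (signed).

Without adjustment, the pooled respondent share is:
  (540/1560)×78.7 + (360/1560)×79 + (540/1560)×87.8 + (120/1560)×80.3 = 82.0423%
Post-stratified estimate weights by population shares:
  0.13×78.7 + 0.28×79 + 0.41×87.8 + 0.18×80.3 = 82.803%
Difference = 82.803 − 82.0423 = 0.7607 pp.

+0.8 percentage points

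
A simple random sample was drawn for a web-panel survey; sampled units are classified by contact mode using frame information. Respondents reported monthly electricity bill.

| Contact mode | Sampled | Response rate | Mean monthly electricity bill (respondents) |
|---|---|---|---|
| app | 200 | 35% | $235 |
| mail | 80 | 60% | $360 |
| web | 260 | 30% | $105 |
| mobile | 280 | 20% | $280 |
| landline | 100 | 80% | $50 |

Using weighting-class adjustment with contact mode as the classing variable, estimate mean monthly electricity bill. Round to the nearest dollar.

$203

Each respondent's weight = sampled/responded in their class; summing within a class gives n_sampled, so:
  app: 200 × 235 = 47,000
  mail: 80 × 360 = 28,800
  web: 260 × 105 = 27,300
  mobile: 280 × 280 = 78,400
  landline: 100 × 50 = 5000
Adjusted estimate = 186,500 / 920 = 202.717 → $203.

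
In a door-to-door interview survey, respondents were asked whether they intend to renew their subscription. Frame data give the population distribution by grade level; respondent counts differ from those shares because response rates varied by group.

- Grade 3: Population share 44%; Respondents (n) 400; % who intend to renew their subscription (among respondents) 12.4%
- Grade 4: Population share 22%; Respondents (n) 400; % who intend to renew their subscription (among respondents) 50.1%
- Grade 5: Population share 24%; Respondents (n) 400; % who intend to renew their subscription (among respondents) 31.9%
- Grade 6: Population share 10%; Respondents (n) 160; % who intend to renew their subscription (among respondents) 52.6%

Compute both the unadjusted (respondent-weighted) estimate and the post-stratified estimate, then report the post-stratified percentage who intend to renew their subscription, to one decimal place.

Unadjusted (pooled respondent) estimate weights by respondent counts:
  (400/1360)×12.4 + (400/1360)×50.1 + (400/1360)×31.9 + (160/1360)×52.6 = 33.9529%
Reweighting by population grade level shares:
  0.44×12.4 + 0.22×50.1 + 0.24×31.9 + 0.1×52.6 = 29.394%

29.4%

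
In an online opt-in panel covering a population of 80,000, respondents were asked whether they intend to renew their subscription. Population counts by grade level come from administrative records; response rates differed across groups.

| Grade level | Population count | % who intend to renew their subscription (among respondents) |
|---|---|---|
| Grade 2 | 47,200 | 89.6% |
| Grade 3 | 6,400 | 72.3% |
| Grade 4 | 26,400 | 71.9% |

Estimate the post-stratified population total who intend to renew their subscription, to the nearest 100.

65,900

Each cell contributes its population count × the respondent rate:
  Grade 2: 47,200 × 89.6% = 42291.2
  Grade 3: 6,400 × 72.3% = 4627.2
  Grade 4: 26,400 × 71.9% = 18981.6
Estimated total = 65,900 → 65,900.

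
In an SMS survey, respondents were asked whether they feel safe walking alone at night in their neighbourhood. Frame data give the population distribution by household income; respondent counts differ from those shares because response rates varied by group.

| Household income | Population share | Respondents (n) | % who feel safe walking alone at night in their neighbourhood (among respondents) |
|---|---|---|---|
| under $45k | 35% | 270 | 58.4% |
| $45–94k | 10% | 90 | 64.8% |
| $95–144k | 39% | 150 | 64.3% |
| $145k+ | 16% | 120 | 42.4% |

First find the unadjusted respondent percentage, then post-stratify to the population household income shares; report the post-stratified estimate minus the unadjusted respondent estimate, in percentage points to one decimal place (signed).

Unadjusted (pooled respondent) estimate weights by respondent counts:
  (270/630)×58.4 + (90/630)×64.8 + (150/630)×64.3 + (120/630)×42.4 = 57.6714%
Post-stratified estimate weights by population shares:
  0.35×58.4 + 0.1×64.8 + 0.39×64.3 + 0.16×42.4 = 58.781%
Difference = 58.781 − 57.6714 = 1.1096 pp.

+1.1 percentage points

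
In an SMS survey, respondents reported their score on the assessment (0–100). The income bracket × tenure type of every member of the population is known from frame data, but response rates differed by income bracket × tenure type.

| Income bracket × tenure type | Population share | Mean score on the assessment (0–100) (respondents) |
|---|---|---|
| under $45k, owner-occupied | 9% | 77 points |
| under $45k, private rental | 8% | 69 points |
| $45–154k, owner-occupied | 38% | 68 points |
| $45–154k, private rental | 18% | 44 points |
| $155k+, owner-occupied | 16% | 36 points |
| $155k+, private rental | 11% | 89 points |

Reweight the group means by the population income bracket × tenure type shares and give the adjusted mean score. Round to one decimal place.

Weight each group's respondent value by its population share:
  under $45k, owner-occupied: 0.09 × 77 = 6.93
  under $45k, private rental: 0.08 × 69 = 5.52
  $45–154k, owner-occupied: 0.38 × 68 = 25.84
  $45–154k, private rental: 0.18 × 44 = 7.92
  $155k+, owner-occupied: 0.16 × 36 = 5.76
  $155k+, private rental: 0.11 × 89 = 9.79
Post-stratified estimate = 61.76 → 61.8.

61.8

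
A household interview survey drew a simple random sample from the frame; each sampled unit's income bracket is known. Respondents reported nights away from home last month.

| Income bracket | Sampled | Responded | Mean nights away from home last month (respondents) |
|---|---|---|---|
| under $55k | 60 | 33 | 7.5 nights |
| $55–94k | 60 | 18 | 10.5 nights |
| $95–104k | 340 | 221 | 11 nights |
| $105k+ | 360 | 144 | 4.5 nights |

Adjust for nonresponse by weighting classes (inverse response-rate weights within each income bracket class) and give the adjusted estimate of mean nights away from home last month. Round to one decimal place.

7.9

Class response rates: under $55k 33/60 = 55%, $55–94k 18/60 = 30%, $95–104k 221/340 = 65%, $105k+ 144/360 = 40%.
Each respondent's weight = sampled/responded in their class; summing within a class gives n_sampled, so:
  under $55k: 60 × 7.5 = 450
  $55–94k: 60 × 10.5 = 630
  $95–104k: 340 × 11 = 3740
  $105k+: 360 × 4.5 = 1620
Adjusted estimate = 6440 / 820 = 7.85366 → 7.9.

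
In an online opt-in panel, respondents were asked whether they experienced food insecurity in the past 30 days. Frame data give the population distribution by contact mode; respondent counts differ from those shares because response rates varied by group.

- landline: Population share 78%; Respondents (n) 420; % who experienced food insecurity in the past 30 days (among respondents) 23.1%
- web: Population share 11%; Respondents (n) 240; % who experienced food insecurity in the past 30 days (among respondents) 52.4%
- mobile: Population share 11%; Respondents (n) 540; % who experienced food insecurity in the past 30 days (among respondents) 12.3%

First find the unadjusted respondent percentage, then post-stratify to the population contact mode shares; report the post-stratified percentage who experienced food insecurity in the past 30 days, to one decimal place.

25.1%

Without adjustment, the pooled respondent share is:
  (420/1200)×23.1 + (240/1200)×52.4 + (540/1200)×12.3 = 24.1%
Post-stratified estimate weights by population shares:
  0.78×23.1 + 0.11×52.4 + 0.11×12.3 = 25.135%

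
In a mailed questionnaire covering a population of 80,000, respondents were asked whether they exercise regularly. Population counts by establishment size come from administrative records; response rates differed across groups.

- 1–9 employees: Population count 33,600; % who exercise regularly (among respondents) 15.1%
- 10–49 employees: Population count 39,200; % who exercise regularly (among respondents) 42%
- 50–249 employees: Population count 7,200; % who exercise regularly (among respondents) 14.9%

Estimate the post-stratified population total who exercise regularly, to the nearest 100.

22,600

Apply each group's respondent rate to its population count:
  1–9 employees: 33,600 × 15.1% = 5073.6
  10–49 employees: 39,200 × 42% = 16,464
  50–249 employees: 7,200 × 14.9% = 1072.8
Estimated total = 22610.4 → 22,600.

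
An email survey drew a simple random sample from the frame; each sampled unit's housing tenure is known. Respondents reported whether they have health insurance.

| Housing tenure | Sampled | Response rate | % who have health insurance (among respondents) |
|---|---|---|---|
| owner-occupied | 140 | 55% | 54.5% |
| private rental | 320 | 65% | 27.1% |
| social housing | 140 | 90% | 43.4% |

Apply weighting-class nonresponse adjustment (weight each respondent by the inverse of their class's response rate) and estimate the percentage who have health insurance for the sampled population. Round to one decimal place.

37.3%

Weighting each respondent by the inverse class response rate inflates each class back to its sampled size, so the class weight is n_sampled:
  owner-occupied: 140 × 54.5 = 7630
  private rental: 320 × 27.1 = 8672
  social housing: 140 × 43.4 = 6076
Adjusted estimate = 22,378 / 600 = 37.2967 → 37.3%.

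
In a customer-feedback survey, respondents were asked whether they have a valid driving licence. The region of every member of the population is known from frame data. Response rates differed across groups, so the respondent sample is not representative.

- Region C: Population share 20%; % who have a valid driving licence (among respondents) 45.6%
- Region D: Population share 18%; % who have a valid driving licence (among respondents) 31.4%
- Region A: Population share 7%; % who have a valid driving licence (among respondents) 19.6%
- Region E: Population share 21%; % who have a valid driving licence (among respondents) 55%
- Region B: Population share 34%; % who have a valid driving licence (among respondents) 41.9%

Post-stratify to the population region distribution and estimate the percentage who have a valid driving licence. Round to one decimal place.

Post-stratification weights by population share, not respondent share:
  Region C: 0.2 × 45.6 = 9.12
  Region D: 0.18 × 31.4 = 5.652
  Region A: 0.07 × 19.6 = 1.372
  Region E: 0.21 × 55 = 11.55
  Region B: 0.34 × 41.9 = 14.246
Post-stratified estimate = 41.94 → 41.9%.

41.9%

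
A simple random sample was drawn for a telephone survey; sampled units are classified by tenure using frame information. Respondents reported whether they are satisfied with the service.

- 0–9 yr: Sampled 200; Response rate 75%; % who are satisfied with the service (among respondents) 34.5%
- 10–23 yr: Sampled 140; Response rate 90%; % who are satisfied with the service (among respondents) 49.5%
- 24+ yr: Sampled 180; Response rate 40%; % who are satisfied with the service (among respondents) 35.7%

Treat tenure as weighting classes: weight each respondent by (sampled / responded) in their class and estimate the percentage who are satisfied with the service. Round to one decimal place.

With weight = n_sampled/n_responded per class, the weighted class total is n_sampled:
  0–9 yr: 200 × 34.5 = 6900
  10–23 yr: 140 × 49.5 = 6930
  24+ yr: 180 × 35.7 = 6426
Adjusted estimate = 20,256 / 520 = 38.9538 → 39.0%.

39.0%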